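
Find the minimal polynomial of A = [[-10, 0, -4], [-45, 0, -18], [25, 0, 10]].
The characteristic polynomial factors as x^3. The minimal polynomial is ∏(x - λ)^{k_λ} where k_λ is the size of the largest Jordan block at λ.

For λ = 0: rank(A) = 1, and the largest Jordan block has size 2 (the smallest k with rank(A^k) = rank(A^(k+1))).

So m_A(x) = x^2.

m_A(x) = x^2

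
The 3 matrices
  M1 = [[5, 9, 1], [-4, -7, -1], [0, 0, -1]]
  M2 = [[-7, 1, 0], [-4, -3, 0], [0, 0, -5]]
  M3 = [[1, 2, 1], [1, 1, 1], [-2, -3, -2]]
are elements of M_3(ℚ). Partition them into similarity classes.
Characteristic polynomials: χ_{M1} = (x + 1)^3, χ_{M2} = (x + 5)^3, χ_{M3} = x^3.

{M1}: invariant factors (x + 1)^3.

{M2}: invariant factors x + 5, (x + 5)^2.

{M3}: invariant factors x^3.

Matrices are similar if and only if their invariant-factor lists agree; the partition into similarity classes is {M1}, {M2}, {M3}.

3 classes: {M1}, {M2}, {M3}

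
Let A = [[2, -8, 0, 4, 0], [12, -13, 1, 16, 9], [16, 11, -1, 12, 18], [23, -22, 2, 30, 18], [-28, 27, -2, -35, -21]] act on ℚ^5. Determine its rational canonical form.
The invariant factors of A (the non-unit diagonal entries of the Smith normal form of xI - A over ℚ[x]) are x^2(x - 3)(x + 3)^2, each dividing the next. The characteristic polynomial is their product, x^2(x - 3)(x + 3)^2.

The rational canonical form is the block-diagonal matrix of companion matrices C(f_i):
R = [[0, 0, 0, 0, 0], [1, 0, 0, 0, 0], [0, 1, 0, 0, 27], [0, 0, 1, 0, 9], [0, 0, 0, 1, -3]].

R = [[0, 0, 0, 0, 0], [1, 0, 0, 0, 0], [0, 1, 0, 0, 27], [0, 0, 1, 0, 9], [0, 0, 0, 1, -3]]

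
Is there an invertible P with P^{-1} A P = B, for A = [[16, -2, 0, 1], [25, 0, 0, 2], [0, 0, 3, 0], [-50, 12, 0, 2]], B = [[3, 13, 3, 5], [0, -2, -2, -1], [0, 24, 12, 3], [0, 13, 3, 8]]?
Yes.

Two matrices over a field are similar if and only if they have the same invariant factors.

Both A and B have characteristic polynomial (x - 6)^3(x - 3) and minimal polynomial (x - 6)^3(x - 3). Computing further, both have invariant factors (x - 6)^3(x - 3). Hence A and B are similar.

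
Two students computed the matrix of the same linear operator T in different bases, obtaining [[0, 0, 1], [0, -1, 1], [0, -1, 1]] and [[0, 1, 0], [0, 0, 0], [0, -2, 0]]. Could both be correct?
No.

Both have characteristic polynomial x^3, but the minimal polynomial of A is x^3 while the minimal polynomial of B is x^2. The minimal polynomial is a similarity invariant, so A and B are not similar.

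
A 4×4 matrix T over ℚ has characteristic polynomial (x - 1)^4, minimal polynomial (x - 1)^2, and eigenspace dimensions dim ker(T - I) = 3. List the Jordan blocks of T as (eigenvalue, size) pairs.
λ = 1: algebraic multiplicity 4 (exponent in χ_T), largest block size 2 (exponent in m_T), 3 blocks (geometric multiplicity). These force block sizes [2, 1, 1].

Jordan blocks: (1, 2), (1, 1), (1, 1)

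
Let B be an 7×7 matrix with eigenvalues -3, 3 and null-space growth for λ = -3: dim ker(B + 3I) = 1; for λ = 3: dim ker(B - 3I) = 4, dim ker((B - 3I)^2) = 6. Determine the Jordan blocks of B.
λ = -3: successive nullity increments [1] count blocks of size ≥ k; block sizes are [1].
λ = 3: successive nullity increments [4, 2] count blocks of size ≥ k; block sizes are [2, 2, 1, 1].

Jordan blocks: (-3, 1), (3, 2), (3, 2), (3, 1), (3, 1)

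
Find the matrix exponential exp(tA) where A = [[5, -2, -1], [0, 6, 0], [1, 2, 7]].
e^{tA} = [[(1 - t)*e^{6*t}, -2*t*e^{6*t}, -t*e^{6*t}], [0, e^{6*t}, 0], [t*e^{6*t}, 2*t*e^{6*t}, (t + 1)*e^{6*t}]]

A has Jordan form J = [[6, 1, 0], [0, 6, 0], [0, 0, 6]] with A = PJP^{-1}, so e^{tA} = P e^{tJ} P^{-1}.

For a Jordan block J_k(λ), e^{tJ_k(λ)} = e^{λt} · (I + tN + t^2 N^2/2! + ... + t^{k-1} N^{k-1}/(k-1)!) where N is the nilpotent superdiagonal part.

Assembling the blocks and conjugating back gives the entries of e^{tA} as shown above.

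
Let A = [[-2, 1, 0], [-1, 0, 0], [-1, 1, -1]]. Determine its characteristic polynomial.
xI - A = [[x + 2, -1, 0], [1, x, 0], [1, -1, x + 1]].

Expanding det(xI - A) along the first row:
det(xI - A) = + (x + 2)·det([[x, 0], [-1, x + 1]]) - (-1)·det([[1, 0], [1, x + 1]]) + (0)·det([[1, x], [1, -1]]).

Evaluating gives χ_A(x) = x^3 + 3x^2 + 3x + 1 = (x + 1)^3.

χ_A(x) = (x + 1)^3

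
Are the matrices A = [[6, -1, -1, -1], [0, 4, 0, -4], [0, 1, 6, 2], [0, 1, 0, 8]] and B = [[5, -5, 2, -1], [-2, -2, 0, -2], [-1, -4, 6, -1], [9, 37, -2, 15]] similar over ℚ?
Yes.

Two matrices over a field are similar if and only if they have the same invariant factors.

Both A and B have characteristic polynomial (x - 6)^4 and minimal polynomial (x - 6)^2. Computing further, both have invariant factors (x - 6)^2, (x - 6)^2. Hence A and B are similar.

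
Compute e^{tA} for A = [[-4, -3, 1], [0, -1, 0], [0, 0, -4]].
e^{tA} = [[e^{-4*t}, (1 - e^{3*t})*e^{-4*t}, t*e^{-4*t}], [0, e^{-t}, 0], [0, 0, e^{-4*t}]]

A has Jordan form J = [[-4, 1, 0], [0, -4, 0], [0, 0, -1]] with A = PJP^{-1}, so e^{tA} = P e^{tJ} P^{-1}.

For a Jordan block J_k(λ), e^{tJ_k(λ)} = e^{λt} · (I + tN + t^2 N^2/2! + ... + t^{k-1} N^{k-1}/(k-1)!) where N is the nilpotent superdiagonal part.

Assembling the blocks and conjugating back gives the entries of e^{tA} as shown above.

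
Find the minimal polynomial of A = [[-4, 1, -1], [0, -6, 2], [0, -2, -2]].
m_A(x) = (x + 4)^2

The characteristic polynomial factors as (x + 4)^3. The minimal polynomial is ∏(x - λ)^{k_λ} where k_λ is the size of the largest Jordan block at λ.

For λ = -4: rank(A + 4I) = 1, and the largest Jordan block has size 2 (the smallest k with rank((A + 4I)^k) = rank((A + 4I)^(k+1))).

So m_A(x) = (x + 4)^2.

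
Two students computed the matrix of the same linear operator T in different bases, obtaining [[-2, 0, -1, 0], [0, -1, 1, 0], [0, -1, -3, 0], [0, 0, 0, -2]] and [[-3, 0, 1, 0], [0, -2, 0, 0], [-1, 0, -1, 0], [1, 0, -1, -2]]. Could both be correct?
Both have characteristic polynomial (x + 2)^4, but the minimal polynomial of A is (x + 2)^3 while the minimal polynomial of B is (x + 2)^2. The minimal polynomial is a similarity invariant, so A and B are not similar.

No.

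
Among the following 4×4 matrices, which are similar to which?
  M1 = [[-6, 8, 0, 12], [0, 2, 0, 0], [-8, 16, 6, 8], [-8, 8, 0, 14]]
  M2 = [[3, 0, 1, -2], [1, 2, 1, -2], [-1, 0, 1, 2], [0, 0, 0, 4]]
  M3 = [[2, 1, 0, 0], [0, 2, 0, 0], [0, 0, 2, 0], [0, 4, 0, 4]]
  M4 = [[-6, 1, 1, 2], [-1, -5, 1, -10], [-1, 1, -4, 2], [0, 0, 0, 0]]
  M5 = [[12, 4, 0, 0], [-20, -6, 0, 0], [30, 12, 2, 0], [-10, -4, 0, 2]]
4 classes: {M1}, {M2, M3}, {M4}, {M5}

Characteristic polynomials: χ_{M1} = (x - 6)^2(x - 2)^2, χ_{M2} = (x - 4)(x - 2)^3, χ_{M3} = (x - 4)(x - 2)^3, χ_{M4} = x(x + 5)^3, χ_{M5} = (x - 4)(x - 2)^3.

{M1}: invariant factors (x - 6)(x - 2), (x - 6)(x - 2).

{M2, M3}: invariant factors x - 2, (x - 4)(x - 2)^2.

{M4}: invariant factors x(x + 5)^3.

{M5}: invariant factors x - 2, x - 2, (x - 4)(x - 2).

Matrices are similar if and only if their invariant-factor lists agree; the partition into similarity classes is {M1}, {M2, M3}, {M4}, {M5}.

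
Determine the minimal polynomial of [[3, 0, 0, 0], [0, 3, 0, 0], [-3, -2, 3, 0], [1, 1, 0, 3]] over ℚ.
m_A(x) = (x - 3)^2

The characteristic polynomial factors as (x - 3)^4. The minimal polynomial is ∏(x - λ)^{k_λ} where k_λ is the size of the largest Jordan block at λ.

For λ = 3: rank(A - 3I) = 2, and the largest Jordan block has size 2 (the smallest k with rank((A - 3I)^k) = rank((A - 3I)^(k+1))).

So m_A(x) = (x - 3)^2.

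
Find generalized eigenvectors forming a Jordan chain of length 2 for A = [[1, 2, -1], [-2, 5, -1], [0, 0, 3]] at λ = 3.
v_1 = [[-2, -1, 1]]^T, v_2 = [[1, 1, 0]]^T

We seek v_1 ∈ ker((A - 3I)^2) \ ker(A - 3I), then set v_{i+1} = (A - 3I) v_i.

One such chain is v_1 = [[-2, -1, 1]]^T, v_2 = [[1, 1, 0]]^T. Check: (A - 3I) v_2 = [[0, 0, 0]]^T = 0.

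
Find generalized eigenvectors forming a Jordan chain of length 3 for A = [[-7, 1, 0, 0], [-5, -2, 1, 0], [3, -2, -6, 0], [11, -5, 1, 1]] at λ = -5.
v_1 = [[0, 0, 1, 0]]^T, v_2 = [[0, 1, -1, 1]]^T, v_3 = [[1, 2, -1, 0]]^T

We seek v_1 ∈ ker((A + 5I)^3) \ ker((A + 5I)^2), then set v_{i+1} = (A + 5I) v_i.

One such chain is v_1 = [[0, 0, 1, 0]]^T, v_2 = [[0, 1, -1, 1]]^T, v_3 = [[1, 2, -1, 0]]^T. Check: (A + 5I) v_3 = [[0, 0, 0, 0]]^T = 0.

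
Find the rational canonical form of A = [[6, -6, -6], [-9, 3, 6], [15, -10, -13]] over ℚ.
R = [[-3, 0, 0], [0, 0, 6], [0, 1, -1]]

The invariant factors of A (the non-unit diagonal entries of the Smith normal form of xI - A over ℚ[x]) are x + 3, (x - 2)(x + 3), each dividing the next. The characteristic polynomial is their product, (x - 2)(x + 3)^2.

The rational canonical form is the block-diagonal matrix of companion matrices C(f_i):
R = [[-3, 0, 0], [0, 0, 6], [0, 1, -1]].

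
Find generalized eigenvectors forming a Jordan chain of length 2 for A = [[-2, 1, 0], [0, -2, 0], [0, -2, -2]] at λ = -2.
We seek v_1 ∈ ker((A + 2I)^2) \ ker(A + 2I), then set v_{i+1} = (A + 2I) v_i.

One such chain is v_1 = [[2, 1, -3]]^T, v_2 = [[1, 0, -2]]^T. Check: (A + 2I) v_2 = [[0, 0, 0]]^T = 0.

v_1 = [[2, 1, -3]]^T, v_2 = [[1, 0, -2]]^T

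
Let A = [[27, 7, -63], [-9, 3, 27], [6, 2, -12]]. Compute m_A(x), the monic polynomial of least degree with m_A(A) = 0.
The characteristic polynomial factors as (x - 6)^3. The minimal polynomial is ∏(x - λ)^{k_λ} where k_λ is the size of the largest Jordan block at λ.

For λ = 6: rank(A - 6I) = 1, and the largest Jordan block has size 2 (the smallest k with rank((A - 6I)^k) = rank((A - 6I)^(k+1))).

So m_A(x) = (x - 6)^2.

m_A(x) = (x - 6)^2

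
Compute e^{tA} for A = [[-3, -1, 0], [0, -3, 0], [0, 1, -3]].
A has Jordan form J = [[-3, 1, 0], [0, -3, 0], [0, 0, -3]] with A = PJP^{-1}, so e^{tA} = P e^{tJ} P^{-1}.

For a Jordan block J_k(λ), e^{tJ_k(λ)} = e^{λt} · (I + tN + t^2 N^2/2! + ... + t^{k-1} N^{k-1}/(k-1)!) where N is the nilpotent superdiagonal part.

Assembling the blocks and conjugating back gives the entries of e^{tA} as shown above.

e^{tA} = [[e^{-3*t}, -t*e^{-3*t}, 0], [0, e^{-3*t}, 0], [0, t*e^{-3*t}, e^{-3*t}]]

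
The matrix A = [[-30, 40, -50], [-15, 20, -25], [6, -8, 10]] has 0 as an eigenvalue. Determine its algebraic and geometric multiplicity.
The characteristic polynomial is x^3, so the factor x appears with exponent 3: the algebraic multiplicity is 3.

rank(A) = 1, so the eigenspace has dimension 3 - 1 = 2: the geometric multiplicity is 2.

Since 2 < 3, A is not diagonalizable.

algebraic multiplicity 3, geometric multiplicity 2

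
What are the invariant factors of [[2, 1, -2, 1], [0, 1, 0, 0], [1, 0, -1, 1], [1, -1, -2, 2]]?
(x - 1)^2, (x - 1)^2

The Jordan structure of A has elementary divisors (x - 1)^2, (x - 1)^2. Arranging the block sizes at each eigenvalue in decreasing order and taking row products gives the invariant factors.

Invariant factors (smallest first, each dividing the next): (x - 1)^2, (x - 1)^2.

Check: the last factor (x - 1)^2 is the minimal polynomial, and the product (x - 1)^4 is the characteristic polynomial.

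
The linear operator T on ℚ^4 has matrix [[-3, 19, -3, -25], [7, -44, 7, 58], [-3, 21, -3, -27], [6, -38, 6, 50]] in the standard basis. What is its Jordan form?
J = [[0, 1, 0, 0], [0, 0, 1, 0], [0, 0, 0, 0], [0, 0, 0, 0]]

The characteristic polynomial is det(xI - A) = x^4, so the eigenvalues are 0 (algebraic multiplicity 4).

For λ = 0: rank(A) = 2, rank(A^2) = 1, rank(A^3) = 0. The eigenspace has dimension 4 - 2 = 2, so there are 2 Jordan blocks; the rank sequence gives block sizes [3, 1].

Assembling the blocks gives the Jordan form J above.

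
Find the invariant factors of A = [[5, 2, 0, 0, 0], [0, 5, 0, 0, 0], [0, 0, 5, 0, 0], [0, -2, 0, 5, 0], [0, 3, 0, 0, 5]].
The Jordan structure of A has elementary divisors (x - 5)^2, (x - 5), (x - 5), (x - 5). Arranging the block sizes at each eigenvalue in decreasing order and taking row products gives the invariant factors.

Invariant factors (smallest first, each dividing the next): x - 5, x - 5, x - 5, (x - 5)^2.

Check: the last factor (x - 5)^2 is the minimal polynomial, and the product (x - 5)^5 is the characteristic polynomial.

x - 5, x - 5, x - 5, (x - 5)^2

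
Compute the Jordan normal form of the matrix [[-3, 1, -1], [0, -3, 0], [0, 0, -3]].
The characteristic polynomial is det(xI - A) = (x + 3)^3, so the eigenvalues are -3 (algebraic multiplicity 3).

For λ = -3: rank(A + 3I) = 1, rank((A + 3I)^2) = 0. The eigenspace has dimension 3 - 1 = 2, so there are 2 Jordan blocks; the rank sequence gives block sizes [2, 1].

Assembling the blocks gives the Jordan form J above.

J = [[-3, 1, 0], [0, -3, 0], [0, 0, -3]]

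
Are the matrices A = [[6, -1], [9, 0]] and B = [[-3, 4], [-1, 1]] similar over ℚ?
No.

trace(A) = 6 but trace(B) = -2. The trace is a similarity invariant, so A and B are not similar.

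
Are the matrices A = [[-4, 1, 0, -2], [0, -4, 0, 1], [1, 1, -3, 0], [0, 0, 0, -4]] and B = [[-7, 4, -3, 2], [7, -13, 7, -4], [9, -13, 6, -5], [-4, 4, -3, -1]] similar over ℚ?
Two matrices over a field are similar if and only if they have the same invariant factors.

Both A and B have characteristic polynomial (x + 3)(x + 4)^3 and minimal polynomial (x + 3)(x + 4)^3. Computing further, both have invariant factors (x + 3)(x + 4)^3. Hence A and B are similar.

Yes.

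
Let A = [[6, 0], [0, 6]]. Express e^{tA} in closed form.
A has Jordan form J = [[6, 0], [0, 6]] with A = PJP^{-1}, so e^{tA} = P e^{tJ} P^{-1}.

For a Jordan block J_k(λ), e^{tJ_k(λ)} = e^{λt} · (I + tN + t^2 N^2/2! + ... + t^{k-1} N^{k-1}/(k-1)!) where N is the nilpotent superdiagonal part.

Assembling the blocks and conjugating back gives the entries of e^{tA} as shown above.

e^{tA} = [[e^{6*t}, 0], [0, e^{6*t}]]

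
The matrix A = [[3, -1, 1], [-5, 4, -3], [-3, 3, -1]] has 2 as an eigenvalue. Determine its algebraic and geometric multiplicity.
algebraic multiplicity 3, geometric multiplicity 1

The characteristic polynomial is (x - 2)^3, so the factor x - 2 appears with exponent 3: the algebraic multiplicity is 3.

rank(A - 2I) = 2, so the eigenspace has dimension 3 - 2 = 1: the geometric multiplicity is 1.

Since 1 < 3, A is not diagonalizable.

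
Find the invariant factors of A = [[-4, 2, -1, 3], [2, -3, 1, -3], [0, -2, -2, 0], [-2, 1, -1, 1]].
The Jordan structure of A has elementary divisors (x + 2)^3, (x + 2). Arranging the block sizes at each eigenvalue in decreasing order and taking row products gives the invariant factors.

Invariant factors (smallest first, each dividing the next): x + 2, (x + 2)^3.

Check: the last factor (x + 2)^3 is the minimal polynomial, and the product (x + 2)^4 is the characteristic polynomial.

x + 2, (x + 2)^3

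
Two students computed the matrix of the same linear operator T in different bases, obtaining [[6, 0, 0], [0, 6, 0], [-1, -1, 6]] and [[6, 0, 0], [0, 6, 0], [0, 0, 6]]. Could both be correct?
No.

Both have characteristic polynomial (x - 6)^3, but the minimal polynomial of A is (x - 6)^2 while the minimal polynomial of B is x - 6. The minimal polynomial is a similarity invariant, so A and B are not similar.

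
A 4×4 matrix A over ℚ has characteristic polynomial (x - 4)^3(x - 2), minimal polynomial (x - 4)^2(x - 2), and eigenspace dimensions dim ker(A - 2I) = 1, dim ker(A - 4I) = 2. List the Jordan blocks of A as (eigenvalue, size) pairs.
Jordan blocks: (2, 1), (4, 2), (4, 1)

λ = 2: algebraic multiplicity 1 (exponent in χ_A), largest block size 1 (exponent in m_A), 1 block (geometric multiplicity). This forces block sizes [1].
λ = 4: algebraic multiplicity 3 (exponent in χ_A), largest block size 2 (exponent in m_A), 2 blocks (geometric multiplicity). These force block sizes [2, 1].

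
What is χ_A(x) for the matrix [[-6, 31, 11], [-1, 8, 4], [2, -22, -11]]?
χ_A(x) = (x + 3)^3

xI - A = [[x + 6, -31, -11], [1, x - 8, -4], [-2, 22, x + 11]].

Expanding det(xI - A) along the first row:
det(xI - A) = + (x + 6)·det([[x - 8, -4], [22, x + 11]]) - (-31)·det([[1, -4], [-2, x + 11]]) + (-11)·det([[1, x - 8], [-2, 22]]).

Evaluating gives χ_A(x) = x^3 + 9x^2 + 27x + 27 = (x + 3)^3.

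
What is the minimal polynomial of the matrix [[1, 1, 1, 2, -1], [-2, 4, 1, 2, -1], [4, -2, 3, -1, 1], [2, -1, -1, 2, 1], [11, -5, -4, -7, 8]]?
m_A(x) = (x - 4)^3(x - 3)^2

The characteristic polynomial factors as (x - 4)^3(x - 3)^2. The minimal polynomial is ∏(x - λ)^{k_λ} where k_λ is the size of the largest Jordan block at λ.

For λ = 3: rank(A - 3I) = 4, and the largest Jordan block has size 2 (the smallest k with rank((A - 3I)^k) = rank((A - 3I)^(k+1))).
For λ = 4: rank(A - 4I) = 4, and the largest Jordan block has size 3 (the smallest k with rank((A - 4I)^k) = rank((A - 4I)^(k+1))).

So m_A(x) = (x - 4)^3(x - 3)^2.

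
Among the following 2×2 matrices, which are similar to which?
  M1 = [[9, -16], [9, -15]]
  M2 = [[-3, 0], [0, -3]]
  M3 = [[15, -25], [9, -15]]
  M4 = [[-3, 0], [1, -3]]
Characteristic polynomials: χ_{M1} = (x + 3)^2, χ_{M2} = (x + 3)^2, χ_{M3} = x^2, χ_{M4} = (x + 3)^2.

{M1, M4}: invariant factors (x + 3)^2.

{M2}: invariant factors x + 3, x + 3.

{M3}: invariant factors x^2.

Matrices are similar if and only if their invariant-factor lists agree; the partition into similarity classes is {M1, M4}, {M2}, {M3}.

3 classes: {M1, M4}, {M2}, {M3}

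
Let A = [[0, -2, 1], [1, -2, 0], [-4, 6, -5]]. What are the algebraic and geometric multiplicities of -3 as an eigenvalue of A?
algebraic multiplicity 1, geometric multiplicity 1

The characteristic polynomial is (x + 2)^2(x + 3), so the factor x + 3 appears with exponent 1: the algebraic multiplicity is 1.

rank(A + 3I) = 2, so the eigenspace has dimension 3 - 2 = 1: the geometric multiplicity is 1.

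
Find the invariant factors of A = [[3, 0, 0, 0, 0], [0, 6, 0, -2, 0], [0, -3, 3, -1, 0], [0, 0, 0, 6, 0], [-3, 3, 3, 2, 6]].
(x - 6)(x - 3), (x - 6)^2(x - 3)

The Jordan structure of A has elementary divisors (x - 3), (x - 3), (x - 6)^2, (x - 6). Arranging the block sizes at each eigenvalue in decreasing order and taking row products gives the invariant factors.

Invariant factors (smallest first, each dividing the next): (x - 6)(x - 3), (x - 6)^2(x - 3).

Check: the last factor (x - 6)^2(x - 3) is the minimal polynomial, and the product (x - 6)^3(x - 3)^2 is the characteristic polynomial.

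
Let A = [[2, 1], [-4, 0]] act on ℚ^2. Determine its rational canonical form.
The invariant factors of A (the non-unit diagonal entries of the Smith normal form of xI - A over ℚ[x]) are x^2 - 2x + 4, each dividing the next. The characteristic polynomial is their product, x^2 - 2x + 4.

The rational canonical form is the block-diagonal matrix of companion matrices C(f_i):
R = [[0, -4], [1, 2]].

Note the characteristic polynomial does not split into linear factors over ℚ, so A has no Jordan form over ℚ; the rational canonical form exists over any field.

R = [[0, -4], [1, 2]]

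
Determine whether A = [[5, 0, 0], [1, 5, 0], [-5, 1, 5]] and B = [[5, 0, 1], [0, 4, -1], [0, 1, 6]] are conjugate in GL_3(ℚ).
Two matrices over a field are similar if and only if they have the same invariant factors.

Both A and B have characteristic polynomial (x - 5)^3 and minimal polynomial (x - 5)^3. Computing further, both have invariant factors (x - 5)^3. Hence A and B are similar.

Yes.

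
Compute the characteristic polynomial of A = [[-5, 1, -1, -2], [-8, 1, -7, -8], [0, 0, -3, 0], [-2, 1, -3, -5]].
xI - A = [[x + 5, -1, 1, 2], [8, x - 1, 7, 8], [0, 0, x + 3, 0], [2, -1, 3, x + 5]].

Expanding det(xI - A) along the first row:
det(xI - A) = + (x + 5)·det([[x - 1, 7, 8], [0, x + 3, 0], [-1, 3, x + 5]]) - (-1)·det([[8, 7, 8], [0, x + 3, 0], [2, 3, x + 5]]) + (1)·det([[8, x - 1, 8], [0, 0, 0], [2, -1, x + 5]]) - (2)·det([[8, x - 1, 7], [0, 0, x + 3], [2, -1, 3]]).

Evaluating gives χ_A(x) = x^4 + 12x^3 + 54x^2 + 108x + 81 = (x + 3)^4.

χ_A(x) = (x + 3)^4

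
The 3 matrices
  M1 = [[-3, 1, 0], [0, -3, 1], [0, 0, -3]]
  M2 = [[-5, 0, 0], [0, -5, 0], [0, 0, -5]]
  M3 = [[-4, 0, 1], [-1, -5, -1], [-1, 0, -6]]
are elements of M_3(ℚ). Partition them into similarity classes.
3 classes: {M1}, {M2}, {M3}

Characteristic polynomials: χ_{M1} = (x + 3)^3, χ_{M2} = (x + 5)^3, χ_{M3} = (x + 5)^3.

{M1}: invariant factors (x + 3)^3.

{M2}: invariant factors x + 5, x + 5, x + 5.

{M3}: invariant factors x + 5, (x + 5)^2.

Matrices are similar if and only if their invariant-factor lists agree; the partition into similarity classes is {M1}, {M2}, {M3}.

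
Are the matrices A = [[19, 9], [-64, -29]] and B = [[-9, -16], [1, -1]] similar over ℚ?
Yes.

Two matrices over a field are similar if and only if they have the same invariant factors.

Both A and B have characteristic polynomial (x + 5)^2 and minimal polynomial (x + 5)^2. Computing further, both have invariant factors (x + 5)^2. Hence A and B are similar.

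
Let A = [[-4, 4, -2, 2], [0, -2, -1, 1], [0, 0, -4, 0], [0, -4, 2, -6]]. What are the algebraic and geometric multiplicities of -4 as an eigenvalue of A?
The characteristic polynomial is (x + 4)^4, so the factor x + 4 appears with exponent 4: the algebraic multiplicity is 4.

rank(A + 4I) = 1, so the eigenspace has dimension 4 - 1 = 3: the geometric multiplicity is 3.

Since 3 < 4, A is not diagonalizable.

algebraic multiplicity 4, geometric multiplicity 3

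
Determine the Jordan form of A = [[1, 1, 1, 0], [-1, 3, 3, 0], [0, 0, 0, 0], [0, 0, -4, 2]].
J = [[0, 0, 0, 0], [0, 2, 1, 0], [0, 0, 2, 0], [0, 0, 0, 2]]

The characteristic polynomial is det(xI - A) = x(x - 2)^3, so the eigenvalues are 0 (algebraic multiplicity 1), 2 (algebraic multiplicity 3).

For λ = 0: algebraic multiplicity 1 gives one 1×1 block.

For λ = 2: rank(A - 2I) = 2, rank((A - 2I)^2) = 1. The eigenspace has dimension 4 - 2 = 2, so there are 2 Jordan blocks; the rank sequence gives block sizes [2, 1].

Assembling the blocks gives the Jordan form J above.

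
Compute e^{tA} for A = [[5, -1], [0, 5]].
A has Jordan form J = [[5, 1], [0, 5]] with A = PJP^{-1}, so e^{tA} = P e^{tJ} P^{-1}.

For a Jordan block J_k(λ), e^{tJ_k(λ)} = e^{λt} · (I + tN + t^2 N^2/2! + ... + t^{k-1} N^{k-1}/(k-1)!) where N is the nilpotent superdiagonal part.

Assembling the blocks and conjugating back gives the entries of e^{tA} as shown above.

e^{tA} = [[e^{5*t}, -t*e^{5*t}], [0, e^{5*t}]]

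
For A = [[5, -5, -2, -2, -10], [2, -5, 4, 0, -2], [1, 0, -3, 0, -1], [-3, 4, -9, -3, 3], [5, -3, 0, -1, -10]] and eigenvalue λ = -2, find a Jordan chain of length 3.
v_1 = [[6, 4, 2, -8, 3]]^T, v_2 = [[4, 2, 1, -3, 2]]^T, v_3 = [[2, 2, 1, -4, 1]]^T

We seek v_1 ∈ ker((A + 2I)^3) \ ker((A + 2I)^2), then set v_{i+1} = (A + 2I) v_i.

One such chain is v_1 = [[6, 4, 2, -8, 3]]^T, v_2 = [[4, 2, 1, -3, 2]]^T, v_3 = [[2, 2, 1, -4, 1]]^T. Check: (A + 2I) v_3 = [[0, 0, 0, 0, 0]]^T = 0.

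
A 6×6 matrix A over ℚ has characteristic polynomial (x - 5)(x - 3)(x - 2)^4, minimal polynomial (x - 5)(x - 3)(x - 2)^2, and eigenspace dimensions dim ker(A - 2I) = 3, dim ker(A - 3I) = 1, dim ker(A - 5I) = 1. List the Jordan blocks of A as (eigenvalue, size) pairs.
Jordan blocks: (2, 2), (2, 1), (2, 1), (3, 1), (5, 1)

λ = 2: algebraic multiplicity 4 (exponent in χ_A), largest block size 2 (exponent in m_A), 3 blocks (geometric multiplicity). These force block sizes [2, 1, 1].
λ = 3: algebraic multiplicity 1 (exponent in χ_A), largest block size 1 (exponent in m_A), 1 block (geometric multiplicity). This forces block sizes [1].
λ = 5: algebraic multiplicity 1 (exponent in χ_A), largest block size 1 (exponent in m_A), 1 block (geometric multiplicity). This forces block sizes [1].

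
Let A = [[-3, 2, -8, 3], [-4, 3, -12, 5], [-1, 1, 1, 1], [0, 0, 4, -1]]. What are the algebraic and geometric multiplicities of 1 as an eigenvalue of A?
The characteristic polynomial is (x - 1)^2(x + 1)^2, so the factor x - 1 appears with exponent 2: the algebraic multiplicity is 2.

rank(A - I) = 3, so the eigenspace has dimension 4 - 3 = 1: the geometric multiplicity is 1.

Since 1 < 2, A is not diagonalizable.

algebraic multiplicity 2, geometric multiplicity 1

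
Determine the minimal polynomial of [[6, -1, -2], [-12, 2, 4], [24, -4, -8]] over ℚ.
The characteristic polynomial factors as x^3. The minimal polynomial is ∏(x - λ)^{k_λ} where k_λ is the size of the largest Jordan block at λ.

For λ = 0: rank(A) = 1, and the largest Jordan block has size 2 (the smallest k with rank(A^k) = rank(A^(k+1))).

So m_A(x) = x^2.

m_A(x) = x^2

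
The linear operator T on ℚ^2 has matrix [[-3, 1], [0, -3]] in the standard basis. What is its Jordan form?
J = [[-3, 1], [0, -3]]

The characteristic polynomial is det(xI - A) = (x + 3)^2, so the eigenvalues are -3 (algebraic multiplicity 2).

For λ = -3: rank(A + 3I) = 1, rank((A + 3I)^2) = 0. The eigenspace has dimension 2 - 1 = 1, so there is 1 Jordan block; the rank sequence gives block sizes [2].

Assembling the blocks gives the Jordan form J above.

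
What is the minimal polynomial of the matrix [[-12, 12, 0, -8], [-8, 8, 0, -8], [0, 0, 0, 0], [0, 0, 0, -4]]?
The characteristic polynomial factors as x^2(x + 4)^2. The minimal polynomial is ∏(x - λ)^{k_λ} where k_λ is the size of the largest Jordan block at λ.

For λ = -4: rank(A + 4I) = 2, and the largest Jordan block has size 1 (the smallest k with rank((A + 4I)^k) = rank((A + 4I)^(k+1))).
For λ = 0: rank(A) = 2, and the largest Jordan block has size 1 (the smallest k with rank(A^k) = rank(A^(k+1))).

So m_A(x) = x(x + 4).

m_A(x) = x(x + 4)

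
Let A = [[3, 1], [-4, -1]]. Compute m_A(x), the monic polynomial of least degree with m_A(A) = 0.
The characteristic polynomial factors as (x - 1)^2. The minimal polynomial is ∏(x - λ)^{k_λ} where k_λ is the size of the largest Jordan block at λ.

For λ = 1: rank(A - I) = 1, and the largest Jordan block has size 2 (the smallest k with rank((A - I)^k) = rank((A - I)^(k+1))).

So m_A(x) = (x - 1)^2.

m_A(x) = (x - 1)^2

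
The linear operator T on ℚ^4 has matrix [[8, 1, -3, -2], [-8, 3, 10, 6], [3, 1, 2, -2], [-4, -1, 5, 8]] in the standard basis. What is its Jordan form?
The characteristic polynomial is det(xI - A) = (x - 6)(x - 5)^3, so the eigenvalues are 5 (algebraic multiplicity 3), 6 (algebraic multiplicity 1).

For λ = 5: rank(A - 5I) = 2, rank((A - 5I)^2) = 1. The eigenspace has dimension 4 - 2 = 2, so there are 2 Jordan blocks; the rank sequence gives block sizes [2, 1].

For λ = 6: algebraic multiplicity 1 gives one 1×1 block.

Assembling the blocks gives the Jordan form J above.

J = [[5, 1, 0, 0], [0, 5, 0, 0], [0, 0, 5, 0], [0, 0, 0, 6]]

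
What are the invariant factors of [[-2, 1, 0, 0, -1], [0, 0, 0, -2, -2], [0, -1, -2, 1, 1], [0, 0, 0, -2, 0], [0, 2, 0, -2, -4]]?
x + 2, (x + 2)^2, (x + 2)^2

The Jordan structure of A has elementary divisors (x + 2)^2, (x + 2)^2, (x + 2). Arranging the block sizes at each eigenvalue in decreasing order and taking row products gives the invariant factors.

Invariant factors (smallest first, each dividing the next): x + 2, (x + 2)^2, (x + 2)^2.

Check: the last factor (x + 2)^2 is the minimal polynomial, and the product (x + 2)^5 is the characteristic polynomial.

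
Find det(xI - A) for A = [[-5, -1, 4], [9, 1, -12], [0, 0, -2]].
xI - A = [[x + 5, 1, -4], [-9, x - 1, 12], [0, 0, x + 2]].

Expanding det(xI - A) along the first row:
det(xI - A) = + (x + 5)·det([[x - 1, 12], [0, x + 2]]) - (1)·det([[-9, 12], [0, x + 2]]) + (-4)·det([[-9, x - 1], [0, 0]]).

Evaluating gives χ_A(x) = x^3 + 6x^2 + 12x + 8 = (x + 2)^3.

χ_A(x) = (x + 2)^3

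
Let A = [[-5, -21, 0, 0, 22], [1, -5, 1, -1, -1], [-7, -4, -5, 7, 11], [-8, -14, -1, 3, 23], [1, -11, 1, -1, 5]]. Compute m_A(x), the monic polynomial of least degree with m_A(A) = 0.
The characteristic polynomial factors as (x - 6)(x - 2)(x + 5)^3. The minimal polynomial is ∏(x - λ)^{k_λ} where k_λ is the size of the largest Jordan block at λ.

For λ = -5: rank(A + 5I) = 4, and the largest Jordan block has size 3 (the smallest k with rank((A + 5I)^k) = rank((A + 5I)^(k+1))).
For λ = 2: rank(A - 2I) = 4, and the largest Jordan block has size 1 (the smallest k with rank((A - 2I)^k) = rank((A - 2I)^(k+1))).
For λ = 6: rank(A - 6I) = 4, and the largest Jordan block has size 1 (the smallest k with rank((A - 6I)^k) = rank((A - 6I)^(k+1))).

So m_A(x) = (x - 6)(x - 2)(x + 5)^3.

m_A(x) = (x - 6)(x - 2)(x + 5)^3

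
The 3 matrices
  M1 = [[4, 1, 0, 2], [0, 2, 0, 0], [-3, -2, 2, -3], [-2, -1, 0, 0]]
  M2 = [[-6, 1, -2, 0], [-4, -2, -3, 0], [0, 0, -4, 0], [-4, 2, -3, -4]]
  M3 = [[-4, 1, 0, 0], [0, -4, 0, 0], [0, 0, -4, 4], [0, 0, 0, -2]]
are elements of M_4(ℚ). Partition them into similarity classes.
Characteristic polynomials: χ_{M1} = (x - 2)^4, χ_{M2} = (x + 4)^4, χ_{M3} = (x + 2)(x + 4)^3.

{M1}: invariant factors (x - 2)^2, (x - 2)^2.

{M2}: invariant factors x + 4, (x + 4)^3.

{M3}: invariant factors x + 4, (x + 2)(x + 4)^2.

Matrices are similar if and only if their invariant-factor lists agree; the partition into similarity classes is {M1}, {M2}, {M3}.

3 classes: {M1}, {M2}, {M3}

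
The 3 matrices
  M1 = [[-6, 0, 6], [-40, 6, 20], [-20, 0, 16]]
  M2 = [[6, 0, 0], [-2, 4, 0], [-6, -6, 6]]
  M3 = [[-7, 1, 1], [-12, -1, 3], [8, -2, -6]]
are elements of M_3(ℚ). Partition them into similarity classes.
Characteristic polynomials: χ_{M1} = (x - 6)^2(x - 4), χ_{M2} = (x - 6)^2(x - 4), χ_{M3} = (x + 4)(x + 5)^2.

{M1, M2}: invariant factors x - 6, (x - 6)(x - 4).

{M3}: invariant factors (x + 4)(x + 5)^2.

Matrices are similar if and only if their invariant-factor lists agree; the partition into similarity classes is {M1, M2}, {M3}.

2 classes: {M1, M2}, {M3}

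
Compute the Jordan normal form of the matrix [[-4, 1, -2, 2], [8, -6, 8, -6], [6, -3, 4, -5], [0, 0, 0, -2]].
The characteristic polynomial is det(xI - A) = (x + 2)^4, so the eigenvalues are -2 (algebraic multiplicity 4).

For λ = -2: rank(A + 2I) = 2, rank((A + 2I)^2) = 0. The eigenspace has dimension 4 - 2 = 2, so there are 2 Jordan blocks; the rank sequence gives block sizes [2, 2].

Assembling the blocks gives the Jordan form J above.

J = [[-2, 1, 0, 0], [0, -2, 0, 0], [0, 0, -2, 1], [0, 0, 0, -2]]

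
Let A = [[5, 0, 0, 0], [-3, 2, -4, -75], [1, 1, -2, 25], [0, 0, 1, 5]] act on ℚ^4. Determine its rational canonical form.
R = [[5, 0, 0, 0], [0, 0, 0, -125], [0, 1, 0, 25], [0, 0, 1, 5]]

The invariant factors of A (the non-unit diagonal entries of the Smith normal form of xI - A over ℚ[x]) are x - 5, (x - 5)^2(x + 5), each dividing the next. The characteristic polynomial is their product, (x - 5)^3(x + 5).

The rational canonical form is the block-diagonal matrix of companion matrices C(f_i):
R = [[5, 0, 0, 0], [0, 0, 0, -125], [0, 1, 0, 25], [0, 0, 1, 5]].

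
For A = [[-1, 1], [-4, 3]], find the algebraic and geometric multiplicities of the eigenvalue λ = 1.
algebraic multiplicity 2, geometric multiplicity 1

The characteristic polynomial is (x - 1)^2, so the factor x - 1 appears with exponent 2: the algebraic multiplicity is 2.

rank(A - I) = 1, so the eigenspace has dimension 2 - 1 = 1: the geometric multiplicity is 1.

Since 1 < 2, A is not diagonalizable.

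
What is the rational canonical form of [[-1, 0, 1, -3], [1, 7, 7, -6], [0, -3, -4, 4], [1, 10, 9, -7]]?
The invariant factors of A (the non-unit diagonal entries of the Smith normal form of xI - A over ℚ[x]) are (x + 5)(x^3 + 3x + 2), each dividing the next. The characteristic polynomial is their product, (x + 5)(x^3 + 3x + 2).

The rational canonical form is the block-diagonal matrix of companion matrices C(f_i):
R = [[0, 0, 0, -10], [1, 0, 0, -17], [0, 1, 0, -3], [0, 0, 1, -5]].

Note the characteristic polynomial does not split into linear factors over ℚ, so A has no Jordan form over ℚ; the rational canonical form exists over any field.

R = [[0, 0, 0, -10], [1, 0, 0, -17], [0, 1, 0, -3], [0, 0, 1, -5]]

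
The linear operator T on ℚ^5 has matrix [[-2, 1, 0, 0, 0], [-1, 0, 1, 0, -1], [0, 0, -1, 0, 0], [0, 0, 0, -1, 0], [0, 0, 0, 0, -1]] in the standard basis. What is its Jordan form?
J = [[-1, 1, 0, 0, 0], [0, -1, 1, 0, 0], [0, 0, -1, 0, 0], [0, 0, 0, -1, 0], [0, 0, 0, 0, -1]]

The characteristic polynomial is det(xI - A) = (x + 1)^5, so the eigenvalues are -1 (algebraic multiplicity 5).

For λ = -1: rank(A + I) = 2, rank((A + I)^2) = 1, rank((A + I)^3) = 0. The eigenspace has dimension 5 - 2 = 3, so there are 3 Jordan blocks; the rank sequence gives block sizes [3, 1, 1].

Assembling the blocks gives the Jordan form J above.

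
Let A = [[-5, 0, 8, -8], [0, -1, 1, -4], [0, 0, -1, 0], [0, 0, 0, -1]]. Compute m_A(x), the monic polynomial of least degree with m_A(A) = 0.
The characteristic polynomial factors as (x + 1)^3(x + 5). The minimal polynomial is ∏(x - λ)^{k_λ} where k_λ is the size of the largest Jordan block at λ.

For λ = -5: rank(A + 5I) = 3, and the largest Jordan block has size 1 (the smallest k with rank((A + 5I)^k) = rank((A + 5I)^(k+1))).
For λ = -1: rank(A + I) = 2, and the largest Jordan block has size 2 (the smallest k with rank((A + I)^k) = rank((A + I)^(k+1))).

So m_A(x) = (x + 1)^2(x + 5).

m_A(x) = (x + 1)^2(x + 5)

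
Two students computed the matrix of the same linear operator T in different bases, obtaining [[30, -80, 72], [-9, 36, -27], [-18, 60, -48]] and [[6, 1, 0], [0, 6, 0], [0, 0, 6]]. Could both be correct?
Two matrices over a field are similar if and only if they have the same invariant factors.

Both A and B have characteristic polynomial (x - 6)^3 and minimal polynomial (x - 6)^2. Computing further, both have invariant factors x - 6, (x - 6)^2. Hence A and B are similar.

Yes.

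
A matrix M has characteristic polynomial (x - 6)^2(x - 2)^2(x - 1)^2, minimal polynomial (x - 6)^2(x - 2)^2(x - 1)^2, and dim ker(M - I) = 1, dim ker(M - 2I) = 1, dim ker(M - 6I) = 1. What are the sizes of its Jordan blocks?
Jordan blocks: (1, 2), (2, 2), (6, 2)

λ = 1: algebraic multiplicity 2 (exponent in χ_M), largest block size 2 (exponent in m_M), 1 block (geometric multiplicity). This forces block sizes [2].
λ = 2: algebraic multiplicity 2 (exponent in χ_M), largest block size 2 (exponent in m_M), 1 block (geometric multiplicity). This forces block sizes [2].
λ = 6: algebraic multiplicity 2 (exponent in χ_M), largest block size 2 (exponent in m_M), 1 block (geometric multiplicity). This forces block sizes [2].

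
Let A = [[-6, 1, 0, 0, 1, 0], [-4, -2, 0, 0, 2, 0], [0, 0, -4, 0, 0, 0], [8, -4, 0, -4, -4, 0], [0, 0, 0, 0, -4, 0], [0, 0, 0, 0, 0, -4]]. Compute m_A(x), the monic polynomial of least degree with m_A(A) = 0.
m_A(x) = (x + 4)^2

The characteristic polynomial factors as (x + 4)^6. The minimal polynomial is ∏(x - λ)^{k_λ} where k_λ is the size of the largest Jordan block at λ.

For λ = -4: rank(A + 4I) = 1, and the largest Jordan block has size 2 (the smallest k with rank((A + 4I)^k) = rank((A + 4I)^(k+1))).

So m_A(x) = (x + 4)^2.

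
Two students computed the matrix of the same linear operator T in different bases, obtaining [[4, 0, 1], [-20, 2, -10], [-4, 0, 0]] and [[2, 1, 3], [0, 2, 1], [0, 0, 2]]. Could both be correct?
Both have characteristic polynomial (x - 2)^3, but the minimal polynomial of A is (x - 2)^2 while the minimal polynomial of B is (x - 2)^3. The minimal polynomial is a similarity invariant, so A and B are not similar.

No.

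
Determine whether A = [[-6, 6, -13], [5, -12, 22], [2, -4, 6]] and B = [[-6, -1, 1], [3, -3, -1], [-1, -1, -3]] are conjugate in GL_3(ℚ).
Two matrices over a field are similar if and only if they have the same invariant factors.

Both A and B have characteristic polynomial (x + 4)^3 and minimal polynomial (x + 4)^3. Computing further, both have invariant factors (x + 4)^3. Hence A and B are similar.

Yes.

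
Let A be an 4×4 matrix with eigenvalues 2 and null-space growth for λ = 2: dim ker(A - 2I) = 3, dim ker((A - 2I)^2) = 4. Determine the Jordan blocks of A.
Jordan blocks: (2, 2), (2, 1), (2, 1)

λ = 2: successive nullity increments [3, 1] count blocks of size ≥ k; block sizes are [2, 1, 1].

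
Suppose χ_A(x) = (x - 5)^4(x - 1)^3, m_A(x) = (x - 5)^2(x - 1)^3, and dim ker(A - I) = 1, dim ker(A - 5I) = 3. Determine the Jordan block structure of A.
Jordan blocks: (1, 3), (5, 2), (5, 1), (5, 1)

λ = 1: algebraic multiplicity 3 (exponent in χ_A), largest block size 3 (exponent in m_A), 1 block (geometric multiplicity). This forces block sizes [3].
λ = 5: algebraic multiplicity 4 (exponent in χ_A), largest block size 2 (exponent in m_A), 3 blocks (geometric multiplicity). These force block sizes [2, 1, 1].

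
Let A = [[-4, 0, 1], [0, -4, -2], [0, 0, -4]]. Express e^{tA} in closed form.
e^{tA} = [[e^{-4*t}, 0, t*e^{-4*t}], [0, e^{-4*t}, -2*t*e^{-4*t}], [0, 0, e^{-4*t}]]

A has Jordan form J = [[-4, 1, 0], [0, -4, 0], [0, 0, -4]] with A = PJP^{-1}, so e^{tA} = P e^{tJ} P^{-1}.

For a Jordan block J_k(λ), e^{tJ_k(λ)} = e^{λt} · (I + tN + t^2 N^2/2! + ... + t^{k-1} N^{k-1}/(k-1)!) where N is the nilpotent superdiagonal part.

Assembling the blocks and conjugating back gives the entries of e^{tA} as shown above.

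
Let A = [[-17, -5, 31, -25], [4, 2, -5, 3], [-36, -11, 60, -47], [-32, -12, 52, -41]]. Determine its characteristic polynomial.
xI - A = [[x + 17, 5, -31, 25], [-4, x - 2, 5, -3], [36, 11, x - 60, 47], [32, 12, -52, x + 41]].

Expanding det(xI - A) along the first row:
det(xI - A) = + (x + 17)·det([[x - 2, 5, -3], [11, x - 60, 47], [12, -52, x + 41]]) - (5)·det([[-4, 5, -3], [36, x - 60, 47], [32, -52, x + 41]]) + (-31)·det([[-4, x - 2, -3], [36, 11, 47], [32, 12, x + 41]]) - (25)·det([[-4, x - 2, 5], [36, 11, x - 60], [32, 12, -52]]).

Evaluating gives χ_A(x) = x^4 - 4x^3 - 18x^2 + 108x - 135 = (x - 3)^3(x + 5).

χ_A(x) = (x - 3)^3(x + 5)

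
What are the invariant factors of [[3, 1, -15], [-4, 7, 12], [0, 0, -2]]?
The Jordan structure of A has elementary divisors (x + 2), (x - 5)^2. Arranging the block sizes at each eigenvalue in decreasing order and taking row products gives the invariant factors.

Invariant factors (smallest first, each dividing the next): (x - 5)^2(x + 2).

Check: the last factor (x - 5)^2(x + 2) is the minimal polynomial, and the product (x - 5)^2(x + 2) is the characteristic polynomial.

(x - 5)^2(x + 2)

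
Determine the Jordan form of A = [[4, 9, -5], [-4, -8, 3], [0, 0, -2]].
J = [[-2, 1, 0], [0, -2, 1], [0, 0, -2]]

The characteristic polynomial is det(xI - A) = (x + 2)^3, so the eigenvalues are -2 (algebraic multiplicity 3).

For λ = -2: rank(A + 2I) = 2, rank((A + 2I)^2) = 1, rank((A + 2I)^3) = 0. The eigenspace has dimension 3 - 2 = 1, so there is 1 Jordan block; the rank sequence gives block sizes [3].

Assembling the blocks gives the Jordan form J above.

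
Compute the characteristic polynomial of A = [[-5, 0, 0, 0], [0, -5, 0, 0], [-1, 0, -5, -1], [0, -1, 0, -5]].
xI - A = [[x + 5, 0, 0, 0], [0, x + 5, 0, 0], [1, 0, x + 5, 1], [0, 1, 0, x + 5]].

Expanding det(xI - A) along the first row:
det(xI - A) = + (x + 5)·det([[x + 5, 0, 0], [0, x + 5, 1], [1, 0, x + 5]]) - (0)·det([[0, 0, 0], [1, x + 5, 1], [0, 0, x + 5]]) + (0)·det([[0, x + 5, 0], [1, 0, 1], [0, 1, x + 5]]) - (0)·det([[0, x + 5, 0], [1, 0, x + 5], [0, 1, 0]]).

Evaluating gives χ_A(x) = x^4 + 20x^3 + 150x^2 + 500x + 625 = (x + 5)^4.

χ_A(x) = (x + 5)^4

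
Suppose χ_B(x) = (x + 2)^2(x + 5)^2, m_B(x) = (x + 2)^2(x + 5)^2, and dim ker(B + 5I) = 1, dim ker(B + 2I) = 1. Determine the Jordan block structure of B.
λ = -5: algebraic multiplicity 2 (exponent in χ_B), largest block size 2 (exponent in m_B), 1 block (geometric multiplicity). This forces block sizes [2].
λ = -2: algebraic multiplicity 2 (exponent in χ_B), largest block size 2 (exponent in m_B), 1 block (geometric multiplicity). This forces block sizes [2].

Jordan blocks: (-5, 2), (-2, 2)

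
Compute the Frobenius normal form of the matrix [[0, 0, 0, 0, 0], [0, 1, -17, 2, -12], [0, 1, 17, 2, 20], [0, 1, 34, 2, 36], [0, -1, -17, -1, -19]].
The invariant factors of A (the non-unit diagonal entries of the Smith normal form of xI - A over ℚ[x]) are x, x(x - 5)(x + 2)^2, each dividing the next. The characteristic polynomial is their product, x^2(x - 5)(x + 2)^2.

The rational canonical form is the block-diagonal matrix of companion matrices C(f_i):
R = [[0, 0, 0, 0, 0], [0, 0, 0, 0, 0], [0, 1, 0, 0, 20], [0, 0, 1, 0, 16], [0, 0, 0, 1, 1]].

R = [[0, 0, 0, 0, 0], [0, 0, 0, 0, 0], [0, 1, 0, 0, 20], [0, 0, 1, 0, 16], [0, 0, 0, 1, 1]]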